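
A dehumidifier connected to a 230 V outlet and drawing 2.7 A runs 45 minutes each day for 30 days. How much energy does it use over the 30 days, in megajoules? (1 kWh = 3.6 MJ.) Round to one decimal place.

Power = 2.7 A × 230 V = 621 W = 0.621 kW
Runtime = 45 min × 30 = 1350 min = 22.5 h
Energy = 0.621 kW × 22.5 h = 13.9725 kWh
= 13.9725 × 3.6 MJ = 50.3 MJ

50.3 MJ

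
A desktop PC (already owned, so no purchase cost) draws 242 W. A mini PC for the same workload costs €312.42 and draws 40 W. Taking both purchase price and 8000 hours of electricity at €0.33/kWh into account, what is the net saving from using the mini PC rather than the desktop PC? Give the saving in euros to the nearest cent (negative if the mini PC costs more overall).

desktop PC: €0.00 + (242/1000) kW × 8000 h × €0.33 = €0.00 + €638.88 = €638.88
mini PC: €312.42 + (40/1000) kW × 8000 h × €0.33 = €312.42 + €105.6 = €418.02
Saving = €638.88 − €418.02 = €220.86

€220.86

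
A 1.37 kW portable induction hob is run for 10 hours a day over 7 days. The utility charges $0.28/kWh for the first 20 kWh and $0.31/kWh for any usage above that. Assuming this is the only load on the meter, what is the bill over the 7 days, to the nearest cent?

Runtime = 10 h/day × 7 days = 70 h
Energy = 1.37 kW × 70 h = 95.9 kWh
Tier 1 (0–20 kWh): 20 × $0.28 = $5.6
Above 20 kWh: 75.9 × $0.31 = $23.529
Bill = $29.13

$29.13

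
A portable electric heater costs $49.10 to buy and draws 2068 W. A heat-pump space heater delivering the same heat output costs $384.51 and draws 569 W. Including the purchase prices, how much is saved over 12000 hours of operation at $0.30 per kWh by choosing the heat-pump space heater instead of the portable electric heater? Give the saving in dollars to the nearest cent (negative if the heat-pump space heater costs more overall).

portable electric heater: $49.10 + (2068/1000) kW × 12000 h × $0.30 = $49.10 + $7444.8 = $7493.9
heat-pump space heater: $384.51 + (569/1000) kW × 12000 h × $0.30 = $384.51 + $2048.4 = $2432.91
Saving = $7493.9 − $2432.91 = $5060.99

$5060.99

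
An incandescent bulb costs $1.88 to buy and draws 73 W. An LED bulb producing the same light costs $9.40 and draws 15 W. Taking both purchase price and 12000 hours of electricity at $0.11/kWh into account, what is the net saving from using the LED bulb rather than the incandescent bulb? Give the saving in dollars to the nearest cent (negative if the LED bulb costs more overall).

incandescent bulb: $1.88 + (73/1000) kW × 12000 h × $0.11 = $1.88 + $96.36 = $98.24
LED bulb: $9.40 + (15/1000) kW × 12000 h × $0.11 = $9.40 + $19.8 = $29.2
Saving = $98.24 − $29.2 = $69.04

$69.04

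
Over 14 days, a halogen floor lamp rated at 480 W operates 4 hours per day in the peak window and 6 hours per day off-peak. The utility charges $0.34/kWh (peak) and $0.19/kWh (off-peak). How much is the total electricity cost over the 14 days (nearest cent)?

$16.80

Peak energy = 0.48 kW × 4 h × 14 = 26.88 kWh
Off-peak energy = 0.48 kW × 6 h × 14 = 40.32 kWh
Cost = 26.88 × $0.34 + 40.32 × $0.19 = $9.1392 + $7.6608 = $16.80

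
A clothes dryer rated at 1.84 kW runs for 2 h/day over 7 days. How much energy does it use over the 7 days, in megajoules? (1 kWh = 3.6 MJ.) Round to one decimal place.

Runtime = 2 h/day × 7 days = 14 h
Energy = 1.84 kW × 14 h = 25.76 kWh
= 25.76 × 3.6 MJ = 92.7 MJ

92.7 MJ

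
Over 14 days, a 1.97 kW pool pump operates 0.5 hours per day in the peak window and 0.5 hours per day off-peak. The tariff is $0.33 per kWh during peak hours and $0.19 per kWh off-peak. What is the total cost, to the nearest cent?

$7.17

Peak energy = 1.97 kW × 0.5 h × 14 = 13.79 kWh
Off-peak energy = 1.97 kW × 0.5 h × 14 = 13.79 kWh
Cost = 13.79 × $0.33 + 13.79 × $0.19 = $4.5507 + $2.6201 = $7.17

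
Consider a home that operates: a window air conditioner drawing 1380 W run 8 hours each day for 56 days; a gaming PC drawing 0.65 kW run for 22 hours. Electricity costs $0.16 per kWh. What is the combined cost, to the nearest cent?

window air conditioner: Runtime = 8 h/day × 56 days = 448 h
window air conditioner: 1.38 kW × 448 h = 618.24 kWh
gaming PC: 0.65 kW × 22 h = 14.3 kWh
Total energy = 632.54 kWh
Cost = 632.54 × $0.16 = $101.21

$101.21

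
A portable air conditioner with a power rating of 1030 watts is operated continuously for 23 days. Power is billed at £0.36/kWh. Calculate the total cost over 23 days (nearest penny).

£204.68

Runtime = 24 h × 23 = 552 h
Energy = 1.03 kW × 552 h = 568.56 kWh
Cost = 568.56 kWh × £0.36/kWh = £204.68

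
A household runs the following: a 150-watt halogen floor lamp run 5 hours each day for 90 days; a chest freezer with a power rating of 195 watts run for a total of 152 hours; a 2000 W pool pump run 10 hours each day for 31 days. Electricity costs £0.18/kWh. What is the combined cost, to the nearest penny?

halogen floor lamp: Runtime = 5 h/day × 90 days = 450 h
halogen floor lamp: 0.15 kW × 450 h = 67.5 kWh
chest freezer: 0.195 kW × 152 h = 29.64 kWh
pool pump: Runtime = 10 h/day × 31 days = 310 h
pool pump: 2 kW × 310 h = 620 kWh
Total energy = 717.14 kWh
Cost = 717.14 × £0.18 = £129.09

£129.09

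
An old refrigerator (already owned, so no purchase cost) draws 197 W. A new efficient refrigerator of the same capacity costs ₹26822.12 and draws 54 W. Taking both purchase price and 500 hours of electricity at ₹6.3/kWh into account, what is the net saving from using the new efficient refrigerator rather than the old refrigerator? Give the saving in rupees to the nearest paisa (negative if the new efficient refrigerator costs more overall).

-₹26371.67

old refrigerator: ₹0.00 + (197/1000) kW × 500 h × ₹6.3 = ₹0.00 + ₹620.55 = ₹620.55
new efficient refrigerator: ₹26822.12 + (54/1000) kW × 500 h × ₹6.3 = ₹26822.12 + ₹170.1 = ₹26992.22
Saving = ₹620.55 − ₹26992.22 = −₹26371.67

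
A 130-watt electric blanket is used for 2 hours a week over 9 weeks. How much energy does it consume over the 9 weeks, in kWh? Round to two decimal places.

2.34 kWh

Runtime = 2 h/week × 9 weeks = 18 h
Energy = 0.13 kW × 18 h = 2.34 kWh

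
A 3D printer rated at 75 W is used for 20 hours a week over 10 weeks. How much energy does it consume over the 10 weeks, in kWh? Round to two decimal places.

15.00 kWh

Runtime = 20 h/week × 10 weeks = 200 h
Energy = 0.075 kW × 200 h = 15 kWh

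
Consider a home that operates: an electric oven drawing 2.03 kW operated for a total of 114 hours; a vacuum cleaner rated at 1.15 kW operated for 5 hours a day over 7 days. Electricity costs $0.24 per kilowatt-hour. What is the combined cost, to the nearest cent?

electric oven: 2.03 kW × 114 h = 231.42 kWh
vacuum cleaner: Runtime = 5 h/day × 7 days = 35 h
vacuum cleaner: 1.15 kW × 35 h = 40.25 kWh
Total energy = 271.67 kWh
Cost = 271.67 × $0.24 = $65.20

$65.20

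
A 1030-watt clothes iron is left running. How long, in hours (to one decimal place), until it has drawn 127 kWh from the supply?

123.3 h

Hours = 127 kWh ÷ 1.03 kW = 123.3 h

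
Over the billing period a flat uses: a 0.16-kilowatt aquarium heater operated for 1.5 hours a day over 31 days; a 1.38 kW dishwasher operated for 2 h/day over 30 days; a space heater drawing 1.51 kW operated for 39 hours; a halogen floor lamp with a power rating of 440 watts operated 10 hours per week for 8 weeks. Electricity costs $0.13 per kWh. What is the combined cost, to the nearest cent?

$23.96

aquarium heater: Runtime = 1.5 h/day × 31 days = 46.5 h
aquarium heater: 0.16 kW × 46.5 h = 7.44 kWh
dishwasher: Runtime = 2 h/day × 30 days = 60 h
dishwasher: 1.38 kW × 60 h = 82.8 kWh
space heater: 1.51 kW × 39 h = 58.89 kWh
halogen floor lamp: Runtime = 10 h/week × 8 weeks = 80 h
halogen floor lamp: 0.44 kW × 80 h = 35.2 kWh
Total energy = 184.33 kWh
Cost = 184.33 × $0.13 = $23.96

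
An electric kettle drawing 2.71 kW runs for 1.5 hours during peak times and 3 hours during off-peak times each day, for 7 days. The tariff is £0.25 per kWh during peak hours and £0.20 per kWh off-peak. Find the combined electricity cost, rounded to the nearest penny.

Peak energy = 2.71 kW × 1.5 h × 7 = 28.455 kWh
Off-peak energy = 2.71 kW × 3 h × 7 = 56.91 kWh
Cost = 28.455 × £0.25 + 56.91 × £0.20 = £7.11375 + £11.382 = £18.50

£18.50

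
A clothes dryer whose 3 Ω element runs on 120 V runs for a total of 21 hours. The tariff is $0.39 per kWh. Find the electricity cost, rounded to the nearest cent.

Power = V²/R = 120²/3 = 4800 W = 4.8 kW
Energy = 4.8 kW × 21 h = 100.8 kWh
Cost = 100.8 kWh × $0.39/kWh = $39.31

$39.31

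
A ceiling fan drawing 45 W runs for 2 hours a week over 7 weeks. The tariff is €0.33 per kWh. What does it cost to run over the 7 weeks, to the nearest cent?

Runtime = 2 h/week × 7 weeks = 14 h
Energy = 0.045 kW × 14 h = 0.63 kWh
Cost = 0.63 kWh × €0.33/kWh = €0.21

€0.21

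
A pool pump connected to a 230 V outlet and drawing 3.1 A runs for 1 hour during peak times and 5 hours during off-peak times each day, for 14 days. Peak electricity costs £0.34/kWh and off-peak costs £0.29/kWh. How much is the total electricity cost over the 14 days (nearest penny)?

£17.87

Power = 3.1 A × 230 V = 713 W = 0.713 kW
Peak energy = 0.713 kW × 1 h × 14 = 9.982 kWh
Off-peak energy = 0.713 kW × 5 h × 14 = 49.91 kWh
Cost = 9.982 × £0.34 + 49.91 × £0.29 = £3.39388 + £14.4739 = £17.87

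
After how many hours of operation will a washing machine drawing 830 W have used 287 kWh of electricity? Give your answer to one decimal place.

345.8 h

Hours = 287 kWh ÷ 0.83 kW = 345.8 h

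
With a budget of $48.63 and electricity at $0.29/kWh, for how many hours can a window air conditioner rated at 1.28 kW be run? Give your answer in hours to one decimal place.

Energy available = $48.63 ÷ $0.29/kWh = 167.6897 kWh
Hours = 167.6897 kWh ÷ 1.28 kW = 131.0 h

131.0 h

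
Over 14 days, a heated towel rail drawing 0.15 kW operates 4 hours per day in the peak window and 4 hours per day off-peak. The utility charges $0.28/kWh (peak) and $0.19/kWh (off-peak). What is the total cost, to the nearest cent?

$3.95

Peak energy = 0.15 kW × 4 h × 14 = 8.4 kWh
Off-peak energy = 0.15 kW × 4 h × 14 = 8.4 kWh
Cost = 8.4 × $0.28 + 8.4 × $0.19 = $2.352 + $1.596 = $3.95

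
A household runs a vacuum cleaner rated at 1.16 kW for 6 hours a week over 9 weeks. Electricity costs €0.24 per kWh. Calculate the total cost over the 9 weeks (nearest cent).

Runtime = 6 h/week × 9 weeks = 54 h
Energy = 1.16 kW × 54 h = 62.64 kWh
Cost = 62.64 kWh × €0.24/kWh = €15.03

€15.03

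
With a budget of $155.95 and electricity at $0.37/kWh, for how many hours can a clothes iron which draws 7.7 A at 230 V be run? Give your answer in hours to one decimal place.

Power = 7.7 A × 230 V = 1771 W = 1.771 kW
Energy available = $155.95 ÷ $0.37/kWh = 421.4865 kWh
Hours = 421.4865 kWh ÷ 1.771 kW = 238.0 h

238.0 h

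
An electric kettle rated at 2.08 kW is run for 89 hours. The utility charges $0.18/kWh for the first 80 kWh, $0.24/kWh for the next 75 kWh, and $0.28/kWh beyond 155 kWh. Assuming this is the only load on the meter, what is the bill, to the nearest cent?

$40.83

Energy = 2.08 kW × 89 h = 185.12 kWh
Tier 1 (0–80 kWh): 80 × $0.18 = $14.4
Tier 2 (80–155 kWh): 75 × $0.24 = $18
Above 155 kWh: 30.12 × $0.28 = $8.4336
Bill = $40.83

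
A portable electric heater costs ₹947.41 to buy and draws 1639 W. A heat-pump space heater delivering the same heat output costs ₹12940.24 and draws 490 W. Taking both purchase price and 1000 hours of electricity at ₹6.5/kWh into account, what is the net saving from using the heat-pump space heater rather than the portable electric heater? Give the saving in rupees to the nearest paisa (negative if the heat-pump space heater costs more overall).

portable electric heater: ₹947.41 + (1639/1000) kW × 1000 h × ₹6.5 = ₹947.41 + ₹10653.5 = ₹11600.91
heat-pump space heater: ₹12940.24 + (490/1000) kW × 1000 h × ₹6.5 = ₹12940.24 + ₹3185 = ₹16125.24
Saving = ₹11600.91 − ₹16125.24 = −₹4524.33

-₹4524.33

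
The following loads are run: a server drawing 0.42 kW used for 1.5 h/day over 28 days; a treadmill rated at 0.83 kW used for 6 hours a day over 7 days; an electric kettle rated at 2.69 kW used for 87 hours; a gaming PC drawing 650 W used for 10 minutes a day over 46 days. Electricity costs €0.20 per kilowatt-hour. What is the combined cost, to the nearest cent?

€58.30

server: Runtime = 1.5 h/day × 28 days = 42 h
server: 0.42 kW × 42 h = 17.64 kWh
treadmill: Runtime = 6 h/day × 7 days = 42 h
treadmill: 0.83 kW × 42 h = 34.86 kWh
electric kettle: 2.69 kW × 87 h = 234.03 kWh
gaming PC: Runtime = 10 min × 46 = 460 min = 7.666666… h
gaming PC: 0.65 kW × 7.666666… h = 4.983333… kWh
Total energy = 291.513333… kWh
Cost = 291.513333… × €0.20 = €58.30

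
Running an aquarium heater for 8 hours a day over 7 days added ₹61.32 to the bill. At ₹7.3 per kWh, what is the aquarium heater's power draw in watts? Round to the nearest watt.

Energy = ₹61.32 ÷ ₹7.3/kWh = 8.4 kWh
Runtime = 8 h/day × 7 days = 56 h
Power = 8.4 kWh ÷ 56 h = 0.15 kW = 150 W

150 W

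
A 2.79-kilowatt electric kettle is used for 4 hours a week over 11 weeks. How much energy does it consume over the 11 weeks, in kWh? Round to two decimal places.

122.76 kWh

Runtime = 4 h/week × 11 weeks = 44 h
Energy = 2.79 kW × 44 h = 122.76 kWh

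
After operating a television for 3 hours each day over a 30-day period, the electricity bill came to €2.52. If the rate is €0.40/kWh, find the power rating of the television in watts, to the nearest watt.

70 W

Energy = €2.52 ÷ €0.40/kWh = 6.3 kWh
Runtime = 3 h/day × 30 days = 90 h
Power = 6.3 kWh ÷ 90 h = 0.07 kW = 70 W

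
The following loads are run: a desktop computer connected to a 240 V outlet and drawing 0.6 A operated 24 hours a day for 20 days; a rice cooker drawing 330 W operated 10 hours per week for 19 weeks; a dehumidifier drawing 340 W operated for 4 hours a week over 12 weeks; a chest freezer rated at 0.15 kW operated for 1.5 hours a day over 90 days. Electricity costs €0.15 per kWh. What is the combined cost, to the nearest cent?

desktop computer: Power = 0.6 A × 240 V = 144 W = 0.144 kW
desktop computer: Runtime = 24 h × 20 = 480 h
desktop computer: 0.144 kW × 480 h = 69.12 kWh
rice cooker: Runtime = 10 h/week × 19 weeks = 190 h
rice cooker: 0.33 kW × 190 h = 62.7 kWh
dehumidifier: Runtime = 4 h/week × 12 weeks = 48 h
dehumidifier: 0.34 kW × 48 h = 16.32 kWh
chest freezer: Runtime = 1.5 h/day × 90 days = 135 h
chest freezer: 0.15 kW × 135 h = 20.25 kWh
Total energy = 168.39 kWh
Cost = 168.39 × €0.15 = €25.26

€25.26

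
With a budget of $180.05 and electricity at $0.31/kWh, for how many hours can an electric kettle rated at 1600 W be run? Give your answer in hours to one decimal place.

Energy available = $180.05 ÷ $0.31/kWh = 580.8065 kWh
Hours = 580.8065 kWh ÷ 1.6 kW = 363.0 h

363.0 h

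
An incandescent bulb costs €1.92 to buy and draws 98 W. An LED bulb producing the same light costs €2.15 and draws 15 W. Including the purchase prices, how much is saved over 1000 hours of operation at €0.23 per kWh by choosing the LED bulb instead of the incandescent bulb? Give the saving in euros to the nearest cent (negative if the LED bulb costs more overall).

€18.86

incandescent bulb: €1.92 + (98/1000) kW × 1000 h × €0.23 = €1.92 + €22.54 = €24.46
LED bulb: €2.15 + (15/1000) kW × 1000 h × €0.23 = €2.15 + €3.45 = €5.6
Saving = €24.46 − €5.6 = €18.86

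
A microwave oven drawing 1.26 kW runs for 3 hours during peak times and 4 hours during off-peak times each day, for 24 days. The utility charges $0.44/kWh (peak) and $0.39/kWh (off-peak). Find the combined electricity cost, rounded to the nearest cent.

$87.09

Peak energy = 1.26 kW × 3 h × 24 = 90.72 kWh
Off-peak energy = 1.26 kW × 4 h × 24 = 120.96 kWh
Cost = 90.72 × $0.44 + 120.96 × $0.39 = $39.9168 + $47.1744 = $87.09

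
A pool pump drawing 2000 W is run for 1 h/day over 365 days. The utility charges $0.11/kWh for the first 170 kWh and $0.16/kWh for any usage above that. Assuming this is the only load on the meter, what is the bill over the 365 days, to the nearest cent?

Runtime = 1 h/day × 365 days = 365 h
Energy = 2 kW × 365 h = 730 kWh
Tier 1 (0–170 kWh): 170 × $0.11 = $18.7
Above 170 kWh: 560 × $0.16 = $89.6
Bill = $108.30

$108.30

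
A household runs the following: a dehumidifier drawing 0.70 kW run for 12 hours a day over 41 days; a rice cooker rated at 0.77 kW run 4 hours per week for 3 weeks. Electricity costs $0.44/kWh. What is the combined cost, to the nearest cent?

$155.60

dehumidifier: Runtime = 12 h/day × 41 days = 492 h
dehumidifier: 0.7 kW × 492 h = 344.4 kWh
rice cooker: Runtime = 4 h/week × 3 weeks = 12 h
rice cooker: 0.77 kW × 12 h = 9.24 kWh
Total energy = 353.64 kWh
Cost = 353.64 × $0.44 = $155.60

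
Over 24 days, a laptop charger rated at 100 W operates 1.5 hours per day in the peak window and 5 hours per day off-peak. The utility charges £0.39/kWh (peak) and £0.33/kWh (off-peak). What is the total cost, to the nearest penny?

Peak energy = 0.1 kW × 1.5 h × 24 = 3.6 kWh
Off-peak energy = 0.1 kW × 5 h × 24 = 12 kWh
Cost = 3.6 × £0.39 + 12 × £0.33 = £1.404 + £3.96 = £5.36

£5.36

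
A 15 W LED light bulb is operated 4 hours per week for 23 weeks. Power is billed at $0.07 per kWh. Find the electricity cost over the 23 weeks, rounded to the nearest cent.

Runtime = 4 h/week × 23 weeks = 92 h
Energy = 0.015 kW × 92 h = 1.38 kWh
Cost = 1.38 kWh × $0.07/kWh = $0.10

$0.10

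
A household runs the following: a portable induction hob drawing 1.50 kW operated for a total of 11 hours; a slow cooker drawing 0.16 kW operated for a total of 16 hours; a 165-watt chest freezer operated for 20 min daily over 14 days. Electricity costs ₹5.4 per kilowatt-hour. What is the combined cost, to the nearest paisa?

₹107.08

portable induction hob: 1.5 kW × 11 h = 16.5 kWh
slow cooker: 0.16 kW × 16 h = 2.56 kWh
chest freezer: Runtime = 20 min × 14 = 280 min = 4.666666… h
chest freezer: 0.165 kW × 4.666666… h = 0.77 kWh
Total energy = 19.83 kWh
Cost = 19.83 × ₹5.4 = ₹107.08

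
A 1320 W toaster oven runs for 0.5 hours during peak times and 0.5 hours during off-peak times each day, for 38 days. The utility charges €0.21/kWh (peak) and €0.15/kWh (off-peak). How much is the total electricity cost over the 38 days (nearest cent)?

€9.03

Peak energy = 1.32 kW × 0.5 h × 38 = 25.08 kWh
Off-peak energy = 1.32 kW × 0.5 h × 38 = 25.08 kWh
Cost = 25.08 × €0.21 + 25.08 × €0.15 = €5.2668 + €3.762 = €9.03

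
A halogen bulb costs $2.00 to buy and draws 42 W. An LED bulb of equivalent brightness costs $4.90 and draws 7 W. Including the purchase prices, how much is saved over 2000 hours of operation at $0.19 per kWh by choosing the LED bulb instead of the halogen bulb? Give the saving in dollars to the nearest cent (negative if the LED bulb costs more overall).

$10.40

halogen bulb: $2.00 + (42/1000) kW × 2000 h × $0.19 = $2.00 + $15.96 = $17.96
LED bulb: $4.90 + (7/1000) kW × 2000 h × $0.19 = $4.90 + $2.66 = $7.56
Saving = $17.96 − $7.56 = $10.4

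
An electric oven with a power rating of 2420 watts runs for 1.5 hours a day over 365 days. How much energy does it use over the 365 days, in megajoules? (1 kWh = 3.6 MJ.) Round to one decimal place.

Runtime = 1.5 h/day × 365 days = 547.5 h
Energy = 2.42 kW × 547.5 h = 1324.95 kWh
= 1324.95 × 3.6 MJ = 4769.8 MJ

4769.8 MJ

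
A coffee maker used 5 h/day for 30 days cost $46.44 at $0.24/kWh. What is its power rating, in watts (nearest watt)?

1290 W

Energy = $46.44 ÷ $0.24/kWh = 193.5 kWh
Runtime = 5 h/day × 30 days = 150 h
Power = 193.5 kWh ÷ 150 h = 1.29 kW = 1290 W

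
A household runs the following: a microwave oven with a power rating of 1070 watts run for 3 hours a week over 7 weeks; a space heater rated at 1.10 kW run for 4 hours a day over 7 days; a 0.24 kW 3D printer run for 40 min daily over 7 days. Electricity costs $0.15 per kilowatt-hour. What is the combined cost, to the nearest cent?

microwave oven: Runtime = 3 h/week × 7 weeks = 21 h
microwave oven: 1.07 kW × 21 h = 22.47 kWh
space heater: Runtime = 4 h/day × 7 days = 28 h
space heater: 1.1 kW × 28 h = 30.8 kWh
3D printer: Runtime = 40 min × 7 = 280 min = 4.666666… h
3D printer: 0.24 kW × 4.666666… h = 1.12 kWh
Total energy = 54.39 kWh
Cost = 54.39 × $0.15 = $8.16

$8.16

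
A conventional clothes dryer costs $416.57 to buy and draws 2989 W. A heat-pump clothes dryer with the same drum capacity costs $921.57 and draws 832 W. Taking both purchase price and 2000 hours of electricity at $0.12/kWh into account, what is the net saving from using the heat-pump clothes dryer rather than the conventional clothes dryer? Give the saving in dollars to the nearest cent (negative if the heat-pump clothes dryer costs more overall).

conventional clothes dryer: $416.57 + (2989/1000) kW × 2000 h × $0.12 = $416.57 + $717.36 = $1133.93
heat-pump clothes dryer: $921.57 + (832/1000) kW × 2000 h × $0.12 = $921.57 + $199.68 = $1121.25
Saving = $1133.93 − $1121.25 = $12.68

$12.68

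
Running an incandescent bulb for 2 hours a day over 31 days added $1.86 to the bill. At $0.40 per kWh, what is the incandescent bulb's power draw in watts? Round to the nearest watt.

Energy = $1.86 ÷ $0.40/kWh = 4.65 kWh
Runtime = 2 h/day × 31 days = 62 h
Power = 4.65 kWh ÷ 62 h = 0.075 kW = 75 W

75 W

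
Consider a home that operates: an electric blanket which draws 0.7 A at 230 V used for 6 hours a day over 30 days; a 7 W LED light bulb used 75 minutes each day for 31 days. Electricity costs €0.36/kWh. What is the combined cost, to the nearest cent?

€10.53

electric blanket: Power = 0.7 A × 230 V = 161 W = 0.161 kW
electric blanket: Runtime = 6 h/day × 30 days = 180 h
electric blanket: 0.161 kW × 180 h = 28.98 kWh
LED light bulb: Runtime = 75 min × 31 = 2325 min = 38.75 h
LED light bulb: 0.007 kW × 38.75 h = 0.27125 kWh
Total energy = 29.25125 kWh
Cost = 29.25125 × €0.36 = €10.53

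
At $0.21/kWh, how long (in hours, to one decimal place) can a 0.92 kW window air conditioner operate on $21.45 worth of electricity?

111.0 h

Energy available = $21.45 ÷ $0.21/kWh = 102.1429 kWh
Hours = 102.1429 kWh ÷ 0.92 kW = 111.0 h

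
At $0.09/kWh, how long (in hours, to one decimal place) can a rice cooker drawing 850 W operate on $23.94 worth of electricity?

Energy available = $23.94 ÷ $0.09/kWh = 266 kWh
Hours = 266 kWh ÷ 0.85 kW = 312.9 h

312.9 h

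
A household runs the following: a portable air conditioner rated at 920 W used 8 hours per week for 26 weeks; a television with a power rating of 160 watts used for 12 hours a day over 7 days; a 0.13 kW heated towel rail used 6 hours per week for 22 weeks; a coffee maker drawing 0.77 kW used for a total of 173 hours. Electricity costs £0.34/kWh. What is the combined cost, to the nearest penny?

£120.76

portable air conditioner: Runtime = 8 h/week × 26 weeks = 208 h
portable air conditioner: 0.92 kW × 208 h = 191.36 kWh
television: Runtime = 12 h/day × 7 days = 84 h
television: 0.16 kW × 84 h = 13.44 kWh
heated towel rail: Runtime = 6 h/week × 22 weeks = 132 h
heated towel rail: 0.13 kW × 132 h = 17.16 kWh
coffee maker: 0.77 kW × 173 h = 133.21 kWh
Total energy = 355.17 kWh
Cost = 355.17 × £0.34 = £120.76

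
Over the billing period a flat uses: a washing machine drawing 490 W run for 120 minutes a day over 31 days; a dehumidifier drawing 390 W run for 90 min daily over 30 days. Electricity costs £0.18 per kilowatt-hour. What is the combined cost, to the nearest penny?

£8.63

washing machine: Runtime = 120 min × 31 = 3720 min = 62 h
washing machine: 0.49 kW × 62 h = 30.38 kWh
dehumidifier: Runtime = 90 min × 30 = 2700 min = 45 h
dehumidifier: 0.39 kW × 45 h = 17.55 kWh
Total energy = 47.93 kWh
Cost = 47.93 × £0.18 = £8.63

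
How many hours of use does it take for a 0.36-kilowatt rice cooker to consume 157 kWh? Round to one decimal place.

436.1 h

Hours = 157 kWh ÷ 0.36 kW = 436.1 h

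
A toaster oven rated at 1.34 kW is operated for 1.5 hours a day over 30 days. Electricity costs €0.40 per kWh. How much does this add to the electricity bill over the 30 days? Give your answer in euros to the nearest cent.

€24.12

Runtime = 1.5 h/day × 30 days = 45 h
Energy = 1.34 kW × 45 h = 60.3 kWh
Cost = 60.3 kWh × €0.40/kWh = €24.12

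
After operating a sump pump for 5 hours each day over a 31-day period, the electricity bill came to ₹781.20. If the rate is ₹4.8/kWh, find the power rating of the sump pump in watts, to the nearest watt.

Energy = ₹781.20 ÷ ₹4.8/kWh = 162.75 kWh
Runtime = 5 h/day × 31 days = 155 h
Power = 162.75 kWh ÷ 155 h = 1.05 kW = 1050 W

1050 W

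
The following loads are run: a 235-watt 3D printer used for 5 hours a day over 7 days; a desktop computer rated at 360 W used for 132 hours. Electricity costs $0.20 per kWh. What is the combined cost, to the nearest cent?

$11.15

3D printer: Runtime = 5 h/day × 7 days = 35 h
3D printer: 0.235 kW × 35 h = 8.225 kWh
desktop computer: 0.36 kW × 132 h = 47.52 kWh
Total energy = 55.745 kWh
Cost = 55.745 × $0.20 = $11.15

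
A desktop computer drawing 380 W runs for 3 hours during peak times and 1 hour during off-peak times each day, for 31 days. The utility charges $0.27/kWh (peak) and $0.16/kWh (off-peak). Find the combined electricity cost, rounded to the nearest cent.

$11.43

Peak energy = 0.38 kW × 3 h × 31 = 35.34 kWh
Off-peak energy = 0.38 kW × 1 h × 31 = 11.78 kWh
Cost = 35.34 × $0.27 + 11.78 × $0.16 = $9.5418 + $1.8848 = $11.43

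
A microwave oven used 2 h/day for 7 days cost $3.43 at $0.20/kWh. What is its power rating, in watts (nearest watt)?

1225 W

Energy = $3.43 ÷ $0.20/kWh = 17.15 kWh
Runtime = 2 h/day × 7 days = 14 h
Power = 17.15 kWh ÷ 14 h = 1.225 kW = 1225 W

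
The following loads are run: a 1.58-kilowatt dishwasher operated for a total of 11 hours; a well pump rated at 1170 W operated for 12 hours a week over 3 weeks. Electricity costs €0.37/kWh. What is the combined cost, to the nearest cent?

€22.02

dishwasher: 1.58 kW × 11 h = 17.38 kWh
well pump: Runtime = 12 h/week × 3 weeks = 36 h
well pump: 1.17 kW × 36 h = 42.12 kWh
Total energy = 59.5 kWh
Cost = 59.5 × €0.37 = €22.02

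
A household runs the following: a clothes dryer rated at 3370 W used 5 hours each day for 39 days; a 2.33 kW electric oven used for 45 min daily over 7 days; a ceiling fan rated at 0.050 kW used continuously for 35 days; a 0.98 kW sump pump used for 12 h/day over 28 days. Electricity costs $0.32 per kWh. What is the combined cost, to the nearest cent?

$333.01

clothes dryer: Runtime = 5 h/day × 39 days = 195 h
clothes dryer: 3.37 kW × 195 h = 657.15 kWh
electric oven: Runtime = 45 min × 7 = 315 min = 5.25 h
electric oven: 2.33 kW × 5.25 h = 12.2325 kWh
ceiling fan: Runtime = 24 h × 35 = 840 h
ceiling fan: 0.05 kW × 840 h = 42 kWh
sump pump: Runtime = 12 h/day × 28 days = 336 h
sump pump: 0.98 kW × 336 h = 329.28 kWh
Total energy = 1040.6625 kWh
Cost = 1040.6625 × $0.32 = $333.01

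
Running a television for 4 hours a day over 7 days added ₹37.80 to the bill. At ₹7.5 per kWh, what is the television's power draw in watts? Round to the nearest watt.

180 W

Energy = ₹37.80 ÷ ₹7.5/kWh = 5.04 kWh
Runtime = 4 h/day × 7 days = 28 h
Power = 5.04 kWh ÷ 28 h = 0.18 kW = 180 W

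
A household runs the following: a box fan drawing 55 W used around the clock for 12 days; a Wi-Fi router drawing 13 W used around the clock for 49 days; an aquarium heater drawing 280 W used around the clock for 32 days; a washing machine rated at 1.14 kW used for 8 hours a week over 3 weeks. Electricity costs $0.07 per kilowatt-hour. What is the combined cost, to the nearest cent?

$19.15

box fan: Runtime = 24 h × 12 = 288 h
box fan: 0.055 kW × 288 h = 15.84 kWh
Wi-Fi router: Runtime = 24 h × 49 = 1176 h
Wi-Fi router: 0.013 kW × 1176 h = 15.288 kWh
aquarium heater: Runtime = 24 h × 32 = 768 h
aquarium heater: 0.28 kW × 768 h = 215.04 kWh
washing machine: Runtime = 8 h/week × 3 weeks = 24 h
washing machine: 1.14 kW × 24 h = 27.36 kWh
Total energy = 273.528 kWh
Cost = 273.528 × $0.07 = $19.15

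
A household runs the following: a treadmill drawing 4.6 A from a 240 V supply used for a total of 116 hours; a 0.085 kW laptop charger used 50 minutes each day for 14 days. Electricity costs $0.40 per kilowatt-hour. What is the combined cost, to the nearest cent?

treadmill: Power = 4.6 A × 240 V = 1104 W = 1.104 kW
treadmill: 1.104 kW × 116 h = 128.064 kWh
laptop charger: Runtime = 50 min × 14 = 700 min = 11.666666… h
laptop charger: 0.085 kW × 11.666666… h = 0.991666… kWh
Total energy = 129.055666… kWh
Cost = 129.055666… × $0.40 = $51.62

$51.62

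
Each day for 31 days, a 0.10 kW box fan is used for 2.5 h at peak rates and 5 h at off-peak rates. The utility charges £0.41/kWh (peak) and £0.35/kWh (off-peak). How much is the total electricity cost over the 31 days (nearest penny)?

Peak energy = 0.1 kW × 2.5 h × 31 = 7.75 kWh
Off-peak energy = 0.1 kW × 5 h × 31 = 15.5 kWh
Cost = 7.75 × £0.41 + 15.5 × £0.35 = £3.1775 + £5.425 = £8.60

£8.60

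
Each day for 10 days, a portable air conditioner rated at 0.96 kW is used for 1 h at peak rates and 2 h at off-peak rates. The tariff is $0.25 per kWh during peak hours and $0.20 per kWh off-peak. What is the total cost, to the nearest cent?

$6.24

Peak energy = 0.96 kW × 1 h × 10 = 9.6 kWh
Off-peak energy = 0.96 kW × 2 h × 10 = 19.2 kWh
Cost = 9.6 × $0.25 + 19.2 × $0.20 = $2.4 + $3.84 = $6.24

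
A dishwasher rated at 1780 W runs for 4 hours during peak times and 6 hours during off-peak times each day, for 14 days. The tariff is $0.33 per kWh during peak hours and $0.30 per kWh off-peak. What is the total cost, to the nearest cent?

$77.75

Peak energy = 1.78 kW × 4 h × 14 = 99.68 kWh
Off-peak energy = 1.78 kW × 6 h × 14 = 149.52 kWh
Cost = 99.68 × $0.33 + 149.52 × $0.30 = $32.8944 + $44.856 = $77.75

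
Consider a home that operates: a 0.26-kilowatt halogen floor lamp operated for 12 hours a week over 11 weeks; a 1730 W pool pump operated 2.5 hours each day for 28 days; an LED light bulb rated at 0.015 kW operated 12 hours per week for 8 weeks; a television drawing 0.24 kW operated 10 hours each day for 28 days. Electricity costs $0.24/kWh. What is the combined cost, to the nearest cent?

halogen floor lamp: Runtime = 12 h/week × 11 weeks = 132 h
halogen floor lamp: 0.26 kW × 132 h = 34.32 kWh
pool pump: Runtime = 2.5 h/day × 28 days = 70 h
pool pump: 1.73 kW × 70 h = 121.1 kWh
LED light bulb: Runtime = 12 h/week × 8 weeks = 96 h
LED light bulb: 0.015 kW × 96 h = 1.44 kWh
television: Runtime = 10 h/day × 28 days = 280 h
television: 0.24 kW × 280 h = 67.2 kWh
Total energy = 224.06 kWh
Cost = 224.06 × $0.24 = $53.77

$53.77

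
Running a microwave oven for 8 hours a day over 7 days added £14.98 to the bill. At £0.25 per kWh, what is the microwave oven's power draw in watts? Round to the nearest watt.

Energy = £14.98 ÷ £0.25/kWh = 59.92 kWh
Runtime = 8 h/day × 7 days = 56 h
Power = 59.92 kWh ÷ 56 h = 1.07 kW = 1070 W

1070 W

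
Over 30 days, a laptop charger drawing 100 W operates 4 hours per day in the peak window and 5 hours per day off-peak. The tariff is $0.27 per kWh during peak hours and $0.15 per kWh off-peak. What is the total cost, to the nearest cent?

Peak energy = 0.1 kW × 4 h × 30 = 12 kWh
Off-peak energy = 0.1 kW × 5 h × 30 = 15 kWh
Cost = 12 × $0.27 + 15 × $0.15 = $3.24 + $2.25 = $5.49

$5.49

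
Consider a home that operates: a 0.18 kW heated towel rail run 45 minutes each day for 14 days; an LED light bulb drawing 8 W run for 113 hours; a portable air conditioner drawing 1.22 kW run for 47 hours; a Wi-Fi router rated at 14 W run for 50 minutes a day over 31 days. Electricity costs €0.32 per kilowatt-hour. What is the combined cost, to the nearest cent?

heated towel rail: Runtime = 45 min × 14 = 630 min = 10.5 h
heated towel rail: 0.18 kW × 10.5 h = 1.89 kWh
LED light bulb: 0.008 kW × 113 h = 0.904 kWh
portable air conditioner: 1.22 kW × 47 h = 57.34 kWh
Wi-Fi router: Runtime = 50 min × 31 = 1550 min = 25.833333… h
Wi-Fi router: 0.014 kW × 25.833333… h = 0.361666… kWh
Total energy = 60.495666… kWh
Cost = 60.495666… × €0.32 = €19.36

€19.36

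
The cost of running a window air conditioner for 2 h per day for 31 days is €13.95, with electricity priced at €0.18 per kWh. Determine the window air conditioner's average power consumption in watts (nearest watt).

1250 W

Energy = €13.95 ÷ €0.18/kWh = 77.5 kWh
Runtime = 2 h/day × 31 days = 62 h
Power = 77.5 kWh ÷ 62 h = 1.25 kW = 1250 W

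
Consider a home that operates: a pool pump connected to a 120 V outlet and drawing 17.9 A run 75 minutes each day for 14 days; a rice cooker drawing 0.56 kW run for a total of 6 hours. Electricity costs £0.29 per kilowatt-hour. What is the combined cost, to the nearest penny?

pool pump: Power = 17.9 A × 120 V = 2148 W = 2.148 kW
pool pump: Runtime = 75 min × 14 = 1050 min = 17.5 h
pool pump: 2.148 kW × 17.5 h = 37.59 kWh
rice cooker: 0.56 kW × 6 h = 3.36 kWh
Total energy = 40.95 kWh
Cost = 40.95 × £0.29 = £11.88

£11.88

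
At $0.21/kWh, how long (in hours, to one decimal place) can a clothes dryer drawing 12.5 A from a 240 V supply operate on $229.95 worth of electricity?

365.0 h

Power = 12.5 A × 240 V = 3000 W = 3 kW
Energy available = $229.95 ÷ $0.21/kWh = 1095 kWh
Hours = 1095 kWh ÷ 3 kW = 365.0 h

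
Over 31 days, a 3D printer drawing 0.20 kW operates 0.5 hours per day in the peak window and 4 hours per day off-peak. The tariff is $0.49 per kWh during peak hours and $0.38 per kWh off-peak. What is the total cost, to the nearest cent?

$10.94

Peak energy = 0.2 kW × 0.5 h × 31 = 3.1 kWh
Off-peak energy = 0.2 kW × 4 h × 31 = 24.8 kWh
Cost = 3.1 × $0.49 + 24.8 × $0.38 = $1.519 + $9.424 = $10.94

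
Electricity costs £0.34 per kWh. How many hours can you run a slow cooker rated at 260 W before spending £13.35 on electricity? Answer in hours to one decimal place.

Energy available = £13.35 ÷ £0.34/kWh = 39.2647 kWh
Hours = 39.2647 kWh ÷ 0.26 kW = 151.0 h

151.0 h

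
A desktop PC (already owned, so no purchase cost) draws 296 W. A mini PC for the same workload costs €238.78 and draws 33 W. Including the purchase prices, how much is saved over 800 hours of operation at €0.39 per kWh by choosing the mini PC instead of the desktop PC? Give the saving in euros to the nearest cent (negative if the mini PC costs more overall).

-€156.72

desktop PC: €0.00 + (296/1000) kW × 800 h × €0.39 = €0.00 + €92.352 = €92.352
mini PC: €238.78 + (33/1000) kW × 800 h × €0.39 = €238.78 + €10.296 = €249.076
Saving = €92.352 − €249.076 = −€156.724 → -€156.72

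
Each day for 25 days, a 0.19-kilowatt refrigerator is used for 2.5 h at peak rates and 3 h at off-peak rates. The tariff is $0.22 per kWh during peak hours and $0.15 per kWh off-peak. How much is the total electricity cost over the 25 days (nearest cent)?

Peak energy = 0.19 kW × 2.5 h × 25 = 11.875 kWh
Off-peak energy = 0.19 kW × 3 h × 25 = 14.25 kWh
Cost = 11.875 × $0.22 + 14.25 × $0.15 = $2.6125 + $2.1375 = $4.75

$4.75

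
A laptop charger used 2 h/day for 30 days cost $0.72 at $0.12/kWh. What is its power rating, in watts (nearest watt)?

100 W

Energy = $0.72 ÷ $0.12/kWh = 6 kWh
Runtime = 2 h/day × 30 days = 60 h
Power = 6 kWh ÷ 60 h = 0.1 kW = 100 W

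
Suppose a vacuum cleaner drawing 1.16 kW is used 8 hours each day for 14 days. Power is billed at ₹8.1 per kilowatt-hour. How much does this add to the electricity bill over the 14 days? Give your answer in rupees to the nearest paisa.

₹1052.35

Runtime = 8 h/day × 14 days = 112 h
Energy = 1.16 kW × 112 h = 129.92 kWh
Cost = 129.92 kWh × ₹8.1/kWh = ₹1052.35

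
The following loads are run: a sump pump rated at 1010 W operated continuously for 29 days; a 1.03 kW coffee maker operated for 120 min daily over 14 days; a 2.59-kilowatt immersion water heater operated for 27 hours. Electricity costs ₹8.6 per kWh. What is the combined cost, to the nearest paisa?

sump pump: Runtime = 24 h × 29 = 696 h
sump pump: 1.01 kW × 696 h = 702.96 kWh
coffee maker: Runtime = 120 min × 14 = 1680 min = 28 h
coffee maker: 1.03 kW × 28 h = 28.84 kWh
immersion water heater: 2.59 kW × 27 h = 69.93 kWh
Total energy = 801.73 kWh
Cost = 801.73 × ₹8.6 = ₹6894.88

₹6894.88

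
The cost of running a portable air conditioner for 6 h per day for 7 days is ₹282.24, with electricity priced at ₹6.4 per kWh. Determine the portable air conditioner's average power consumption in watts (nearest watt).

Energy = ₹282.24 ÷ ₹6.4/kWh = 44.1 kWh
Runtime = 6 h/day × 7 days = 42 h
Power = 44.1 kWh ÷ 42 h = 1.05 kW = 1050 W

1050 W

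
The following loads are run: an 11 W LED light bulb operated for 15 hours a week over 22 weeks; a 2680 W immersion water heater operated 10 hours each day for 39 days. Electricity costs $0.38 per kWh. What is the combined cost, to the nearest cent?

LED light bulb: Runtime = 15 h/week × 22 weeks = 330 h
LED light bulb: 0.011 kW × 330 h = 3.63 kWh
immersion water heater: Runtime = 10 h/day × 39 days = 390 h
immersion water heater: 2.68 kW × 390 h = 1045.2 kWh
Total energy = 1048.83 kWh
Cost = 1048.83 × $0.38 = $398.56

$398.56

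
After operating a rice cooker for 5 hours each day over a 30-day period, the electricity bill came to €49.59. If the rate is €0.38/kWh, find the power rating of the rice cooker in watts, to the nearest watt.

Energy = €49.59 ÷ €0.38/kWh = 130.5 kWh
Runtime = 5 h/day × 30 days = 150 h
Power = 130.5 kWh ÷ 150 h = 0.87 kW = 870 W

870 W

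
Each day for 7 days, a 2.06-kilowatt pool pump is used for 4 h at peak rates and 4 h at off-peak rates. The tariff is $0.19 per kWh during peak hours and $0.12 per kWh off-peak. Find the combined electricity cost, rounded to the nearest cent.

$17.88

Peak energy = 2.06 kW × 4 h × 7 = 57.68 kWh
Off-peak energy = 2.06 kW × 4 h × 7 = 57.68 kWh
Cost = 57.68 × $0.19 + 57.68 × $0.12 = $10.9592 + $6.9216 = $17.88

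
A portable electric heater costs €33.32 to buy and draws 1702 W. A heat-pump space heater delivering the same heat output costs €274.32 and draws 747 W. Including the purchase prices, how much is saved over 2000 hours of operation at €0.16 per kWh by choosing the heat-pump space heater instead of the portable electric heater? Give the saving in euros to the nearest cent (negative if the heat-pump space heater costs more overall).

portable electric heater: €33.32 + (1702/1000) kW × 2000 h × €0.16 = €33.32 + €544.64 = €577.96
heat-pump space heater: €274.32 + (747/1000) kW × 2000 h × €0.16 = €274.32 + €239.04 = €513.36
Saving = €577.96 − €513.36 = €64.6

€64.60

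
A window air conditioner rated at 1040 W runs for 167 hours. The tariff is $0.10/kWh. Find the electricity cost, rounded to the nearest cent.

Energy = 1.04 kW × 167 h = 173.68 kWh
Cost = 173.68 kWh × $0.10/kWh = $17.37

$17.37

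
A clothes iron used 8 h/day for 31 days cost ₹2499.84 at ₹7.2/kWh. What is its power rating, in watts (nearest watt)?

1400 W

Energy = ₹2499.84 ÷ ₹7.2/kWh = 347.2 kWh
Runtime = 8 h/day × 31 days = 248 h
Power = 347.2 kWh ÷ 248 h = 1.4 kW = 1400 W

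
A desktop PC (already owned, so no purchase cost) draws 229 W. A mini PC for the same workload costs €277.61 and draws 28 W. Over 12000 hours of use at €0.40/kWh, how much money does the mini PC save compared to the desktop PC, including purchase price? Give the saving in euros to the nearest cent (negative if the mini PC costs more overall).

€687.19

desktop PC: €0.00 + (229/1000) kW × 12000 h × €0.40 = €0.00 + €1099.2 = €1099.2
mini PC: €277.61 + (28/1000) kW × 12000 h × €0.40 = €277.61 + €134.4 = €412.01
Saving = €1099.2 − €412.01 = €687.19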